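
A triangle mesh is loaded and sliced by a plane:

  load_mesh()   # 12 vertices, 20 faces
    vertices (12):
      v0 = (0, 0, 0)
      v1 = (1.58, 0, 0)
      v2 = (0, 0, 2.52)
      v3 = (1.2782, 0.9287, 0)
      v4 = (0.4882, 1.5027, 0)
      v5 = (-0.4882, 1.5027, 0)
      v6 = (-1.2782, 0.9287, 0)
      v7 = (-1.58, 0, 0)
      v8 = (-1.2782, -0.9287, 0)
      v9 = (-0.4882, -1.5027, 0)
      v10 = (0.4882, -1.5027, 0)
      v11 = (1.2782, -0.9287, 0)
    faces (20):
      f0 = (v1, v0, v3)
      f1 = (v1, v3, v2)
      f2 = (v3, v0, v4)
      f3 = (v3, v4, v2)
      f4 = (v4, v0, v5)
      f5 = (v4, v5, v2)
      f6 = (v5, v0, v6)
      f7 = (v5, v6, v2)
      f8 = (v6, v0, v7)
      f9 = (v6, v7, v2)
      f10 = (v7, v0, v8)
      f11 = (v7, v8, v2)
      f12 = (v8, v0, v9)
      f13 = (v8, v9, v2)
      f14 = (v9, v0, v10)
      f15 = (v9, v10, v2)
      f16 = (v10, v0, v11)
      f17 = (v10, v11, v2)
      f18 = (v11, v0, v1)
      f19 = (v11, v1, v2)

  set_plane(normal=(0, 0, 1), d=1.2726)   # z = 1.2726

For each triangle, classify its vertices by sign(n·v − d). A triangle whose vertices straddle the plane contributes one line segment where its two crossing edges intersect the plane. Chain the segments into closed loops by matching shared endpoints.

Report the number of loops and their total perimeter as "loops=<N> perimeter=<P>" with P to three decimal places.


loops=1 perimeter=4.834

Straddling triangles (10 of 20):
  (v1,v3,v2) [--+] → (0.632709, 0.459706, 1.2726)–(0.7821, 0, 1.2726)  len=0.4834
  (v3,v4,v2) [--+] → (0.241659, 0.743836, 1.2726)–(0.632709, 0.459706, 1.2726)  len=0.4834
  (v4,v5,v2) [--+] → (-0.241659, 0.743836, 1.2726)–(0.241659, 0.743836, 1.2726)  len=0.4833
  (v5,v6,v2) [--+] → (-0.632709, 0.459706, 1.2726)–(-0.241659, 0.743836, 1.2726)  len=0.4834
  (v6,v7,v2) [--+] → (-0.7821, 0, 1.2726)–(-0.632709, 0.459706, 1.2726)  len=0.4834
  (v7,v8,v2) [--+] → (-0.632709, -0.459706, 1.2726)–(-0.7821, 0, 1.2726)  len=0.4834
  (v8,v9,v2) [--+] → (-0.241659, -0.743836, 1.2726)–(-0.632709, -0.459706, 1.2726)  len=0.4834
  (v9,v10,v2) [--+] → (0.241659, -0.743836, 1.2726)–(-0.241659, -0.743836, 1.2726)  len=0.4833
  (v10,v11,v2) [--+] → (0.632709, -0.459706, 1.2726)–(0.241659, -0.743836, 1.2726)  len=0.4834
  (v11,v1,v2) [--+] → (0.7821, 0, 1.2726)–(0.632709, -0.459706, 1.2726)  len=0.4834

Chained into 1 loop(s):
  loop 1: 10 segments, perimeter = 4.8336
Total perimeter = 4.834


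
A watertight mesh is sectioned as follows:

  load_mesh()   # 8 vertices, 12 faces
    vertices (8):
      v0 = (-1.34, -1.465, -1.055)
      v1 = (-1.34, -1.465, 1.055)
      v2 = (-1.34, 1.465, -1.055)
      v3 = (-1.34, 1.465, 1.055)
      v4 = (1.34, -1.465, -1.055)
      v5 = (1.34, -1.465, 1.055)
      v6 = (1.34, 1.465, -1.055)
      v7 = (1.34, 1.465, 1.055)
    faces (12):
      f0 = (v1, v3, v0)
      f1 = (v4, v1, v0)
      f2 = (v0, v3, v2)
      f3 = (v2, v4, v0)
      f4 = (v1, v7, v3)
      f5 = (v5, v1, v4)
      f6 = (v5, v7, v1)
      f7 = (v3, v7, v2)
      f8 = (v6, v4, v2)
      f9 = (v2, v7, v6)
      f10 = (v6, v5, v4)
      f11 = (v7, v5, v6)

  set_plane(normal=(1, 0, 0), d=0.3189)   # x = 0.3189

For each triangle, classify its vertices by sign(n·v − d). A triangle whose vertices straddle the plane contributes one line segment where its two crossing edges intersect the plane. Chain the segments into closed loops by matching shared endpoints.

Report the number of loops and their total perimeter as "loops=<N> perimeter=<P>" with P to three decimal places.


loops=1 perimeter=10.080

Straddling triangles (8 of 12):
  (v4,v1,v0) [+--] → (0.3189, -1.465, -0.251074)–(0.3189, -1.465, -1.055)  len=0.8039
  (v2,v4,v0) [-+-] → (0.3189, -0.348648, -1.055)–(0.3189, -1.465, -1.055)  len=1.1164
  (v1,v7,v3) [-+-] → (0.3189, 0.348648, 1.055)–(0.3189, 1.465, 1.055)  len=1.1164
  (v5,v1,v4) [+-+] → (0.3189, -1.465, 1.055)–(0.3189, -1.465, -0.251074)  len=1.3061
  (v5,v7,v1) [++-] → (0.3189, 0.348648, 1.055)–(0.3189, -1.465, 1.055)  len=1.8136
  (v3,v7,v2) [-+-] → (0.3189, 1.465, 1.055)–(0.3189, 1.465, 0.251074)  len=0.8039
  (v6,v4,v2) [++-] → (0.3189, -0.348648, -1.055)–(0.3189, 1.465, -1.055)  len=1.8136
  (v2,v7,v6) [-++] → (0.3189, 1.465, 0.251074)–(0.3189, 1.465, -1.055)  len=1.3061

Chained into 1 loop(s):
  loop 1: 8 segments, perimeter = 10.0800
Total perimeter = 10.080


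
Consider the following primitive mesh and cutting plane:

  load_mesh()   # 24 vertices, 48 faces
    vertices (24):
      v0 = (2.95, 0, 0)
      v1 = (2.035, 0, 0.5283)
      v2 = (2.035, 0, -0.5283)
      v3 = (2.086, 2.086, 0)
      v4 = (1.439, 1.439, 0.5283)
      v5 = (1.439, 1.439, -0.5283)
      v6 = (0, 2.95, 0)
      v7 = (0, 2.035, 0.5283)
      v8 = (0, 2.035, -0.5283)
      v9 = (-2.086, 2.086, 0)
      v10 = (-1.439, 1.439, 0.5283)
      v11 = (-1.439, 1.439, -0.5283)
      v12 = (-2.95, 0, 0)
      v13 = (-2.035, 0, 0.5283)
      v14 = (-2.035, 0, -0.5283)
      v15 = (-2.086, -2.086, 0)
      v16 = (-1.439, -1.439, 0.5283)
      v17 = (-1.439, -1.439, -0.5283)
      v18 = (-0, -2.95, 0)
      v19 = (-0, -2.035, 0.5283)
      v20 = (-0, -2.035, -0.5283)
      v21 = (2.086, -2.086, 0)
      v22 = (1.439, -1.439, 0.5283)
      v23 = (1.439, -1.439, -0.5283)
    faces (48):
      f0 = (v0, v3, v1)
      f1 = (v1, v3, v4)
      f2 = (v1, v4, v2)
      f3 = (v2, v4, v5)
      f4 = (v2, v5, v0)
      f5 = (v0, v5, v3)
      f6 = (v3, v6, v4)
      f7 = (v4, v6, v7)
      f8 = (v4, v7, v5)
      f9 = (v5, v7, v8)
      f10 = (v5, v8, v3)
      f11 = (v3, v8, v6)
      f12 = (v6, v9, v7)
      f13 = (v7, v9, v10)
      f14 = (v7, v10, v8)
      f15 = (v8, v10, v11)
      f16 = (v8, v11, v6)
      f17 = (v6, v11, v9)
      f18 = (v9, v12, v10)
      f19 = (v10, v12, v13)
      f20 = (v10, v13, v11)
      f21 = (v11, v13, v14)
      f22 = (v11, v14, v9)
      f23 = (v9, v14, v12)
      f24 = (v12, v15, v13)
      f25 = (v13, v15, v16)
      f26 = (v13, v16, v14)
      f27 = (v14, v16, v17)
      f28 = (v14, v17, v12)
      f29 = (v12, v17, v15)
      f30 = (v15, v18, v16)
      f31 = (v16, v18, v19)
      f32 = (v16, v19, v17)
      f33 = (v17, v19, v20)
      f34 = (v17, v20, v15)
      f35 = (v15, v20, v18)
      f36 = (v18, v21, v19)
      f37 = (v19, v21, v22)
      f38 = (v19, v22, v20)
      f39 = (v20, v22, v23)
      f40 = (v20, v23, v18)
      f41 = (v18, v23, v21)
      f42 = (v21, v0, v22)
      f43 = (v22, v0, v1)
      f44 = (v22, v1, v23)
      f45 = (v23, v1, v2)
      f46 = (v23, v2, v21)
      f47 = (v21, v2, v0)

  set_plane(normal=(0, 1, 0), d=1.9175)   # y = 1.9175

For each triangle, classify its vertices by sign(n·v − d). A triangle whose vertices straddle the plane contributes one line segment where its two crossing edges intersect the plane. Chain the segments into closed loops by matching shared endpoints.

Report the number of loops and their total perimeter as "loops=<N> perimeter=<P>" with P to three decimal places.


Straddling triangles (16 of 48):
  (v0,v3,v1) [-+-] → (2.15579, 1.9175, 0)–(2.08188, 1.9175, 0.0426743)  len=0.0853
  (v1,v3,v4) [-+-] → (2.08188, 1.9175, 0.0426743)–(1.9175, 1.9175, 0.137587)  len=0.1898
  (v0,v5,v3) [--+] → (1.9175, 1.9175, -0.137587)–(2.15579, 1.9175, 0)  len=0.2752
  (v3,v6,v4) [++-] → (0.983301, 1.9175, 0.360999)–(1.9175, 1.9175, 0.137587)  len=0.9605
  (v4,v6,v7) [-++] → (0.983301, 1.9175, 0.360999)–(0.283695, 1.9175, 0.5283)  len=0.7193
  (v4,v7,v5) [-+-] → (0.283695, 1.9175, 0.5283)–(0.283695, 1.9175, 0.319994)  len=0.2083
  (v5,v7,v8) [-++] → (0.283695, 1.9175, 0.319994)–(0.283695, 1.9175, -0.5283)  len=0.8483
  (v5,v8,v3) [-++] → (0.283695, 1.9175, -0.5283)–(1.9175, 1.9175, -0.137587)  len=1.6799
  (v7,v9,v10) [++-] → (-1.9175, 1.9175, 0.137587)–(-0.283695, 1.9175, 0.5283)  len=1.6799
  (v7,v10,v8) [+-+] → (-0.283695, 1.9175, 0.5283)–(-0.283695, 1.9175, -0.319994)  len=0.8483
  (v8,v10,v11) [+--] → (-0.283695, 1.9175, -0.319994)–(-0.283695, 1.9175, -0.5283)  len=0.2083
  (v8,v11,v6) [+-+] → (-0.283695, 1.9175, -0.5283)–(-0.983301, 1.9175, -0.360999)  len=0.7193
  (v6,v11,v9) [+-+] → (-0.983301, 1.9175, -0.360999)–(-1.9175, 1.9175, -0.137587)  len=0.9605
  (v9,v12,v10) [+--] → (-2.15579, 1.9175, 0)–(-1.9175, 1.9175, 0.137587)  len=0.2752
  (v11,v14,v9) [--+] → (-2.08188, 1.9175, -0.0426743)–(-1.9175, 1.9175, -0.137587)  len=0.1898
  (v9,v14,v12) [+--] → (-2.08188, 1.9175, -0.0426743)–(-2.15579, 1.9175, 0)  len=0.0853

Chained into 2 loop(s):
  loop 1: 8 segments, perimeter = 4.9667
  loop 2: 8 segments, perimeter = 4.9667
Total perimeter = 9.933

loops=2 perimeter=9.933


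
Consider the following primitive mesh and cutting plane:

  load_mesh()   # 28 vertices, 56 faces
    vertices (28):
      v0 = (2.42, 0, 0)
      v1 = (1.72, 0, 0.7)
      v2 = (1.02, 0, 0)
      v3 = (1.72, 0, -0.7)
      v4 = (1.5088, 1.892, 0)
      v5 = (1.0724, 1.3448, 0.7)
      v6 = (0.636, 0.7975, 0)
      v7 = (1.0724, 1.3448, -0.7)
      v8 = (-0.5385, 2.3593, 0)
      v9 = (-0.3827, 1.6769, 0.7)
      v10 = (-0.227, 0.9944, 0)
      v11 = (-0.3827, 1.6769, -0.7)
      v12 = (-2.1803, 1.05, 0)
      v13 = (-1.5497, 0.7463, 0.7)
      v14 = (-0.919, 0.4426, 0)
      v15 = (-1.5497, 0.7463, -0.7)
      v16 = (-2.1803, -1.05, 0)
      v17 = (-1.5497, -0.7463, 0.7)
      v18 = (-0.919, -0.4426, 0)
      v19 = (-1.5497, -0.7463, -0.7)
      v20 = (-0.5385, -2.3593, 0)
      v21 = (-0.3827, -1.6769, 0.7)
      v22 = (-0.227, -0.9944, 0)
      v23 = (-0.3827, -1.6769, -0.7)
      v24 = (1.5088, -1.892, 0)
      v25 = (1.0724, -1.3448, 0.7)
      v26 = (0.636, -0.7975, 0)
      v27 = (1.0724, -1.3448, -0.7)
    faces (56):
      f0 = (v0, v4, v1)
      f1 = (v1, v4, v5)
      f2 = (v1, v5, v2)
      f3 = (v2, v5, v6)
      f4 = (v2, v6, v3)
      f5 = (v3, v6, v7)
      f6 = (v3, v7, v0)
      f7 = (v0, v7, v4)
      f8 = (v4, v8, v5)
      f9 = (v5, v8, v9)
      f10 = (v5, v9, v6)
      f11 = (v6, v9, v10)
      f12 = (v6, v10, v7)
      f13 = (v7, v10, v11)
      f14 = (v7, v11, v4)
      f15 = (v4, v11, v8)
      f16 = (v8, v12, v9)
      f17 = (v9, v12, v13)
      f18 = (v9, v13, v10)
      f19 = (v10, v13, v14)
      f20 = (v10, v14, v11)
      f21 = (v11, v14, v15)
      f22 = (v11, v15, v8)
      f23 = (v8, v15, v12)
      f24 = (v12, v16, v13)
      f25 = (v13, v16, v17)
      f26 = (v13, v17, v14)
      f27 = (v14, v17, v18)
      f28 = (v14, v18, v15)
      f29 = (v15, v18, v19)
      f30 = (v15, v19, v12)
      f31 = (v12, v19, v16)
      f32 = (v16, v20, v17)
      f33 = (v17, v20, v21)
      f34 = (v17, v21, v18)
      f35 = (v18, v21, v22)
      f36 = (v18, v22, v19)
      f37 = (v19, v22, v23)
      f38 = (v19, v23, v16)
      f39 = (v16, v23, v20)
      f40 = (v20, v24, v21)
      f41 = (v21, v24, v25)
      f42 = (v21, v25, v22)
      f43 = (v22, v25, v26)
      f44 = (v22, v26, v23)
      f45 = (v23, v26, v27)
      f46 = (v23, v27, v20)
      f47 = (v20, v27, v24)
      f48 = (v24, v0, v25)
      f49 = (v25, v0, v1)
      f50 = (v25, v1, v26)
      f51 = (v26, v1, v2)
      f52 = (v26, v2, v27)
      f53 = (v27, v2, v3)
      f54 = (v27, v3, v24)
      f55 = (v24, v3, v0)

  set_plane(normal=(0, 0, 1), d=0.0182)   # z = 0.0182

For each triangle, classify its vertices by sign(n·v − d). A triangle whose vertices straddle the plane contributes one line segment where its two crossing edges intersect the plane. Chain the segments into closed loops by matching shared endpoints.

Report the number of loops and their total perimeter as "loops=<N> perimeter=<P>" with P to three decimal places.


loops=2 perimeter=20.896

Straddling triangles (28 of 56):
  (v0,v4,v1) [--+] → (1.51429, 1.84281, 0.0182)–(2.4018, 0, 0.0182)  len=2.0454
  (v1,v4,v5) [+-+] → (1.51429, 1.84281, 0.0182)–(1.49745, 1.87777, 0.0182)  len=0.0388
  (v1,v5,v2) [++-] → (1.02136, 0.0349648, 0.0182)–(1.0382, 0, 0.0182)  len=0.0388
  (v2,v5,v6) [-+-] → (1.02136, 0.0349648, 0.0182)–(0.647346, 0.81173, 0.0182)  len=0.8621
  (v4,v8,v5) [--+] → (-0.496617, 2.33292, 0.0182)–(1.49745, 1.87777, 0.0182)  len=2.0454
  (v5,v8,v9) [+-+] → (-0.496617, 2.33292, 0.0182)–(-0.534449, 2.34156, 0.0182)  len=0.0388
  (v5,v9,v6) [++-] → (0.609514, 0.820364, 0.0182)–(0.647346, 0.81173, 0.0182)  len=0.0388
  (v6,v9,v10) [-+-] → (0.609514, 0.820364, 0.0182)–(-0.231048, 1.01214, 0.0182)  len=0.8622
  (v8,v12,v9) [--+] → (-2.13356, 1.0663, 0.0182)–(-0.534449, 2.34156, 0.0182)  len=2.0453
  (v9,v12,v13) [+-+] → (-2.13356, 1.0663, 0.0182)–(-2.1639, 1.0421, 0.0182)  len=0.0388
  (v9,v13,v10) [++-] → (-0.26139, 0.987949, 0.0182)–(-0.231048, 1.01214, 0.0182)  len=0.0388
  (v10,v13,v14) [-+-] → (-0.26139, 0.987949, 0.0182)–(-0.935398, 0.450496, 0.0182)  len=0.8621
  (v12,v16,v13) [--+] → (-2.1639, -1.0033, 0.0182)–(-2.1639, 1.0421, 0.0182)  len=2.0454
  (v13,v16,v17) [+-+] → (-2.1639, -1.0033, 0.0182)–(-2.1639, -1.0421, 0.0182)  len=0.0388
  (v13,v17,v14) [++-] → (-0.935398, 0.411689, 0.0182)–(-0.935398, 0.450496, 0.0182)  len=0.0388
  (v14,v17,v18) [-+-] → (-0.935398, 0.411689, 0.0182)–(-0.935398, -0.450496, 0.0182)  len=0.8622
  (v16,v20,v17) [--+] → (-0.564791, -2.31736, 0.0182)–(-2.1639, -1.0421, 0.0182)  len=2.0453
  (v17,v20,v21) [+-+] → (-0.564791, -2.31736, 0.0182)–(-0.534449, -2.34156, 0.0182)  len=0.0388
  (v17,v21,v18) [++-] → (-0.905056, -0.474692, 0.0182)–(-0.935398, -0.450496, 0.0182)  len=0.0388
  (v18,v21,v22) [-+-] → (-0.905056, -0.474692, 0.0182)–(-0.231048, -1.01214, 0.0182)  len=0.8621
  (v20,v24,v21) [--+] → (1.45962, -1.88641, 0.0182)–(-0.534449, -2.34156, 0.0182)  len=2.0454
  (v21,v24,v25) [+-+] → (1.45962, -1.88641, 0.0182)–(1.49745, -1.87777, 0.0182)  len=0.0388
  (v21,v25,v22) [++-] → (-0.193216, -1.00351, 0.0182)–(-0.231048, -1.01214, 0.0182)  len=0.0388
  (v22,v25,v26) [-+-] → (-0.193216, -1.00351, 0.0182)–(0.647346, -0.81173, 0.0182)  len=0.8622
  (v24,v0,v25) [--+] → (2.38496, -0.0349648, 0.0182)–(1.49745, -1.87777, 0.0182)  len=2.0454
  (v25,v0,v1) [+-+] → (2.38496, -0.0349648, 0.0182)–(2.4018, 0, 0.0182)  len=0.0388
  (v25,v1,v26) [++-] → (0.664184, -0.776765, 0.0182)–(0.647346, -0.81173, 0.0182)  len=0.0388
  (v26,v1,v2) [-+-] → (0.664184, -0.776765, 0.0182)–(1.0382, 0, 0.0182)  len=0.8621

Chained into 2 loop(s):
  loop 1: 14 segments, perimeter = 14.5892
  loop 2: 14 segments, perimeter = 6.3065
Total perimeter = 20.896


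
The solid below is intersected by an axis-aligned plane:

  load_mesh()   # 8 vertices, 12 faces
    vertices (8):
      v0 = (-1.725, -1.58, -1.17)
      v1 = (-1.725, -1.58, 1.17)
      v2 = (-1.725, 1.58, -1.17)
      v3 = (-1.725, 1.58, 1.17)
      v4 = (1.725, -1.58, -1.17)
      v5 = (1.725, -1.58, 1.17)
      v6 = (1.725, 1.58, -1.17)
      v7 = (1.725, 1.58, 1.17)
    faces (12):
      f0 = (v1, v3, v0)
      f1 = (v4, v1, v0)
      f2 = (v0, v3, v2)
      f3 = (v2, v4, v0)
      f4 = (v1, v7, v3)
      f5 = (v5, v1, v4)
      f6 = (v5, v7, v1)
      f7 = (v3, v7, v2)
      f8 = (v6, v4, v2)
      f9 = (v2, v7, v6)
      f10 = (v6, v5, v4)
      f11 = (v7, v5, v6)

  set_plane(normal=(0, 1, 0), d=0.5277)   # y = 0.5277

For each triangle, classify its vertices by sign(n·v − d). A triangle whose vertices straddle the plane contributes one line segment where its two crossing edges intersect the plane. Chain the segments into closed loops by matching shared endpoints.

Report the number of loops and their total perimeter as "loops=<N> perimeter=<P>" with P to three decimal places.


Straddling triangles (8 of 12):
  (v1,v3,v0) [-+-] → (-1.725, 0.5277, 1.17)–(-1.725, 0.5277, 0.390765)  len=0.7792
  (v0,v3,v2) [-++] → (-1.725, 0.5277, 0.390765)–(-1.725, 0.5277, -1.17)  len=1.5608
  (v2,v4,v0) [+--] → (-0.576128, 0.5277, -1.17)–(-1.725, 0.5277, -1.17)  len=1.1489
  (v1,v7,v3) [-++] → (0.576128, 0.5277, 1.17)–(-1.725, 0.5277, 1.17)  len=2.3011
  (v5,v7,v1) [-+-] → (1.725, 0.5277, 1.17)–(0.576128, 0.5277, 1.17)  len=1.1489
  (v6,v4,v2) [+-+] → (1.725, 0.5277, -1.17)–(-0.576128, 0.5277, -1.17)  len=2.3011
  (v6,v5,v4) [+--] → (1.725, 0.5277, -0.390765)–(1.725, 0.5277, -1.17)  len=0.7792
  (v7,v5,v6) [+-+] → (1.725, 0.5277, 1.17)–(1.725, 0.5277, -0.390765)  len=1.5608

Chained into 1 loop(s):
  loop 1: 8 segments, perimeter = 11.5800
Total perimeter = 11.580

loops=1 perimeter=11.580


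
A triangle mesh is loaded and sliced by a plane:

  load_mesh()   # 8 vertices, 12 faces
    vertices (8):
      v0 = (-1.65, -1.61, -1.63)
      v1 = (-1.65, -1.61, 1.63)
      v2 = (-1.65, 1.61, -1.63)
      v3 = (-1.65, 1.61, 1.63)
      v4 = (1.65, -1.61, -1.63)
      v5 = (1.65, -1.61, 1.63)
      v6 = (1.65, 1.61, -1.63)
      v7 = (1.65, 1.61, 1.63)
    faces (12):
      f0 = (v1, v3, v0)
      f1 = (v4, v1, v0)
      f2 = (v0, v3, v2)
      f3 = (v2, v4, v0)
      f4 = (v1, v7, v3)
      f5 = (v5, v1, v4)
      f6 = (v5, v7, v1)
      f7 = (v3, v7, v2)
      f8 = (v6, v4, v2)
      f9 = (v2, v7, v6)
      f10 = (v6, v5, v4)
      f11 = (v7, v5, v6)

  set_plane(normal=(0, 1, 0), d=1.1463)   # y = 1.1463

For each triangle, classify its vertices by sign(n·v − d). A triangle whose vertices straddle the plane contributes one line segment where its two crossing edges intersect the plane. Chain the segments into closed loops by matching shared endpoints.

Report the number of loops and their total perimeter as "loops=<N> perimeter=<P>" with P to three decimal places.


Straddling triangles (8 of 12):
  (v1,v3,v0) [-+-] → (-1.65, 1.1463, 1.63)–(-1.65, 1.1463, 1.16054)  len=0.4695
  (v0,v3,v2) [-++] → (-1.65, 1.1463, 1.16054)–(-1.65, 1.1463, -1.63)  len=2.7905
  (v2,v4,v0) [+--] → (-1.17478, 1.1463, -1.63)–(-1.65, 1.1463, -1.63)  len=0.4752
  (v1,v7,v3) [-++] → (1.17478, 1.1463, 1.63)–(-1.65, 1.1463, 1.63)  len=2.8248
  (v5,v7,v1) [-+-] → (1.65, 1.1463, 1.63)–(1.17478, 1.1463, 1.63)  len=0.4752
  (v6,v4,v2) [+-+] → (1.65, 1.1463, -1.63)–(-1.17478, 1.1463, -1.63)  len=2.8248
  (v6,v5,v4) [+--] → (1.65, 1.1463, -1.16054)–(1.65, 1.1463, -1.63)  len=0.4695
  (v7,v5,v6) [+-+] → (1.65, 1.1463, 1.63)–(1.65, 1.1463, -1.16054)  len=2.7905

Chained into 1 loop(s):
  loop 1: 8 segments, perimeter = 13.1200
Total perimeter = 13.120

loops=1 perimeter=13.120


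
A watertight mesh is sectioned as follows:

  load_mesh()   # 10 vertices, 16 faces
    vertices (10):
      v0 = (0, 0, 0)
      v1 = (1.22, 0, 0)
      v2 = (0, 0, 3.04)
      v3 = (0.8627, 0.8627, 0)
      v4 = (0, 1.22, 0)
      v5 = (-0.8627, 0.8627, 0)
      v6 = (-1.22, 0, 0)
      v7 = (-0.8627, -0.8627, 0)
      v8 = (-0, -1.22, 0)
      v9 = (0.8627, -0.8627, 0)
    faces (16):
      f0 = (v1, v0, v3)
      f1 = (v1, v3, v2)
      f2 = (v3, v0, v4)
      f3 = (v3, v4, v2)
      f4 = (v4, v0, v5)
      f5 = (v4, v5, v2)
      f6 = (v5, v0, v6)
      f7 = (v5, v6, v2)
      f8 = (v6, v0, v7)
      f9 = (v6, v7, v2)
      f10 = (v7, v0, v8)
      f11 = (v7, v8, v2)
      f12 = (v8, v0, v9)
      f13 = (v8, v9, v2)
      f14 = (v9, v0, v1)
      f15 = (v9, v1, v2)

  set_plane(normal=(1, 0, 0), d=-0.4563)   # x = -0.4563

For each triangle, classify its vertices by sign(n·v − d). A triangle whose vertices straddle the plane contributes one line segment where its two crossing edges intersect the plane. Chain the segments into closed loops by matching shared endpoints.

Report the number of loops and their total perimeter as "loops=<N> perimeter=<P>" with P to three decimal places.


loops=1 perimeter=6.460

Straddling triangles (8 of 16):
  (v4,v0,v5) [++-] → (-0.4563, 0.4563, 0)–(-0.4563, 1.03102, 0)  len=0.5747
  (v4,v5,v2) [+-+] → (-0.4563, 1.03102, 0)–(-0.4563, 0.4563, 1.43208)  len=1.5431
  (v5,v0,v6) [-+-] → (-0.4563, 0.4563, 0)–(-0.4563, 0, 0)  len=0.4563
  (v5,v6,v2) [--+] → (-0.4563, 0, 1.90299)–(-0.4563, 0.4563, 1.43208)  len=0.6557
  (v6,v0,v7) [-+-] → (-0.4563, 0, 0)–(-0.4563, -0.4563, 0)  len=0.4563
  (v6,v7,v2) [--+] → (-0.4563, -0.4563, 1.43208)–(-0.4563, 0, 1.90299)  len=0.6557
  (v7,v0,v8) [-++] → (-0.4563, -0.4563, 0)–(-0.4563, -1.03102, 0)  len=0.5747
  (v7,v8,v2) [-++] → (-0.4563, -1.03102, 0)–(-0.4563, -0.4563, 1.43208)  len=1.5431

Chained into 1 loop(s):
  loop 1: 8 segments, perimeter = 6.4597
Total perimeter = 6.460


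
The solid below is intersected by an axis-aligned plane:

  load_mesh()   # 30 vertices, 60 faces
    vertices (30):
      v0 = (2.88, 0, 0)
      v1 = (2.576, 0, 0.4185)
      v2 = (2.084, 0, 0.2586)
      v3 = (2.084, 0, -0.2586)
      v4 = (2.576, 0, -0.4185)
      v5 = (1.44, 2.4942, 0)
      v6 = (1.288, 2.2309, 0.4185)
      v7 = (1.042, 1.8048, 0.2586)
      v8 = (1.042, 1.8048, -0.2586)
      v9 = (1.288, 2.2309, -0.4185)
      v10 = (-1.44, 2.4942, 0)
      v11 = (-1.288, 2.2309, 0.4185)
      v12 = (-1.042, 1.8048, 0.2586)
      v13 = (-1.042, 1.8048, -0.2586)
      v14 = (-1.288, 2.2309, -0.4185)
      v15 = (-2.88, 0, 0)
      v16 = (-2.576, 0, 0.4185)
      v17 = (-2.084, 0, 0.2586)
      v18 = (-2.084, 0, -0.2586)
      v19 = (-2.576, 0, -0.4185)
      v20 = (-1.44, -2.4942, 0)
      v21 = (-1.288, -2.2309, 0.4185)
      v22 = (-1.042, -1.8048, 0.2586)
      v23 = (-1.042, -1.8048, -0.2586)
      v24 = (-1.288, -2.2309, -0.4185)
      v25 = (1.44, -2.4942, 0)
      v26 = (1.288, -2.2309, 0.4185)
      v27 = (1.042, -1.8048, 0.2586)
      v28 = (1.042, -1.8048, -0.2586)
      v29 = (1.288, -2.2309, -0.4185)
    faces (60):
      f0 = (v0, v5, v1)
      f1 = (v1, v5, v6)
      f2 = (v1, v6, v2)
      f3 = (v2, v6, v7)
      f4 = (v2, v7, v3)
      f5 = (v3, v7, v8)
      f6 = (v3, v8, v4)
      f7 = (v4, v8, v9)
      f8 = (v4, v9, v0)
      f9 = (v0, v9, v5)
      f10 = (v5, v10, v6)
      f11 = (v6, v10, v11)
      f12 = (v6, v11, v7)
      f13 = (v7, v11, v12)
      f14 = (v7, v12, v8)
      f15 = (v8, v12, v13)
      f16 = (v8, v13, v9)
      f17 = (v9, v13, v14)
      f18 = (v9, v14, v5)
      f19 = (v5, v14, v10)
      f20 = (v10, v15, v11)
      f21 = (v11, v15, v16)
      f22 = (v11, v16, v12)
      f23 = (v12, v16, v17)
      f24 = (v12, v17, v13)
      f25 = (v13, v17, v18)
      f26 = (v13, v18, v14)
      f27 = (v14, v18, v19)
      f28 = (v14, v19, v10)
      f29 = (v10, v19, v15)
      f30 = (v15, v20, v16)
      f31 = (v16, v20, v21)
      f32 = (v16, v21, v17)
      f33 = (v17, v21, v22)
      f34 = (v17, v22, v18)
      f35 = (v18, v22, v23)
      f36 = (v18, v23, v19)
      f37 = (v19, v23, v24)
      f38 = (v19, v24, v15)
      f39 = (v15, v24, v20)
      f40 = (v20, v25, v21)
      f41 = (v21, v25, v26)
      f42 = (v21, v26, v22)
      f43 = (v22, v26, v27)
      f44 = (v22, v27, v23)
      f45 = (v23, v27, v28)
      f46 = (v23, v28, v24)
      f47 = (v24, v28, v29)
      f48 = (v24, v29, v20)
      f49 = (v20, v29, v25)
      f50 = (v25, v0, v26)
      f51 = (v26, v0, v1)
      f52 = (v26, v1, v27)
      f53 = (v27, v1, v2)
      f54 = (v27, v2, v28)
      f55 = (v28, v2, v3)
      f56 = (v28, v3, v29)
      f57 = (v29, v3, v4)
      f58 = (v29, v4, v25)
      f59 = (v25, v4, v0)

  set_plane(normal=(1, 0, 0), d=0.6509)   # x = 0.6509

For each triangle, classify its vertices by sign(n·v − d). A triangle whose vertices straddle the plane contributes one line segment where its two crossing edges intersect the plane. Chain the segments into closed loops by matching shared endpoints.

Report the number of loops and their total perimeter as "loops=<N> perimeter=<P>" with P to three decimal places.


loops=2 perimeter=4.833

Straddling triangles (20 of 60):
  (v5,v10,v6) [+-+] → (0.6509, 2.4942, 0)–(0.6509, 2.29239, 0.320763)  len=0.3790
  (v6,v10,v11) [+--] → (0.6509, 2.29239, 0.320763)–(0.6509, 2.2309, 0.4185)  len=0.1155
  (v6,v11,v7) [+-+] → (0.6509, 2.2309, 0.4185)–(0.6509, 1.87632, 0.28544)  len=0.3787
  (v7,v11,v12) [+--] → (0.6509, 1.87632, 0.28544)–(0.6509, 1.8048, 0.2586)  len=0.0764
  (v7,v12,v8) [+-+] → (0.6509, 1.8048, 0.2586)–(0.6509, 1.8048, -0.161538)  len=0.4201
  (v8,v12,v13) [+--] → (0.6509, 1.8048, -0.161538)–(0.6509, 1.8048, -0.2586)  len=0.0971
  (v8,v13,v9) [+-+] → (0.6509, 1.8048, -0.2586)–(0.6509, 2.11439, -0.374778)  len=0.3307
  (v9,v13,v14) [+--] → (0.6509, 2.11439, -0.374778)–(0.6509, 2.2309, -0.4185)  len=0.1244
  (v9,v14,v5) [+-+] → (0.6509, 2.2309, -0.4185)–(0.6509, 2.41804, -0.121055)  len=0.3514
  (v5,v14,v10) [+--] → (0.6509, 2.41804, -0.121055)–(0.6509, 2.4942, 0)  len=0.1430
  (v20,v25,v21) [-+-] → (0.6509, -2.4942, 0)–(0.6509, -2.41804, 0.121055)  len=0.1430
  (v21,v25,v26) [-++] → (0.6509, -2.41804, 0.121055)–(0.6509, -2.2309, 0.4185)  len=0.3514
  (v21,v26,v22) [-+-] → (0.6509, -2.2309, 0.4185)–(0.6509, -2.11439, 0.374778)  len=0.1244
  (v22,v26,v27) [-++] → (0.6509, -2.11439, 0.374778)–(0.6509, -1.8048, 0.2586)  len=0.3307
  (v22,v27,v23) [-+-] → (0.6509, -1.8048, 0.2586)–(0.6509, -1.8048, 0.161538)  len=0.0971
  (v23,v27,v28) [-++] → (0.6509, -1.8048, 0.161538)–(0.6509, -1.8048, -0.2586)  len=0.4201
  (v23,v28,v24) [-+-] → (0.6509, -1.8048, -0.2586)–(0.6509, -1.87632, -0.28544)  len=0.0764
  (v24,v28,v29) [-++] → (0.6509, -1.87632, -0.28544)–(0.6509, -2.2309, -0.4185)  len=0.3787
  (v24,v29,v20) [-+-] → (0.6509, -2.2309, -0.4185)–(0.6509, -2.29239, -0.320763)  len=0.1155
  (v20,v29,v25) [-++] → (0.6509, -2.29239, -0.320763)–(0.6509, -2.4942, 0)  len=0.3790

Chained into 2 loop(s):
  loop 1: 10 segments, perimeter = 2.4163
  loop 2: 10 segments, perimeter = 2.4163
Total perimeter = 4.833


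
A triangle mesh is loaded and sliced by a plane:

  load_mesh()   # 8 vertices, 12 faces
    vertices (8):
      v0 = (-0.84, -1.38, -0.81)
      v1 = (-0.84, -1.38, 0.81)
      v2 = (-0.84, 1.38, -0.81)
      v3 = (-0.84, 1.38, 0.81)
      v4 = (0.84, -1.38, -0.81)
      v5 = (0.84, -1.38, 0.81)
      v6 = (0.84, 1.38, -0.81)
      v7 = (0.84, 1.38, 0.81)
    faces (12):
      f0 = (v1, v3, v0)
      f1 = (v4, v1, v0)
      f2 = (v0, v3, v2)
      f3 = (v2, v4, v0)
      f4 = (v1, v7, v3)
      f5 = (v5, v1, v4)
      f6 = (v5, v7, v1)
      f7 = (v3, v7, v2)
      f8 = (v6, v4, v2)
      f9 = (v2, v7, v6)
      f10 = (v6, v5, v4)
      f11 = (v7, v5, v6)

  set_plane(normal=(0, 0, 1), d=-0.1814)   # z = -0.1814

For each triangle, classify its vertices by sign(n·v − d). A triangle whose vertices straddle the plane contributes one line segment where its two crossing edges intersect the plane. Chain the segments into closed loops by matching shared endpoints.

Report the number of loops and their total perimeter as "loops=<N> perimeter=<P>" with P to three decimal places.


loops=1 perimeter=8.880

Straddling triangles (8 of 12):
  (v1,v3,v0) [++-] → (-0.84, -0.309052, -0.1814)–(-0.84, -1.38, -0.1814)  len=1.0709
  (v4,v1,v0) [-+-] → (0.188119, -1.38, -0.1814)–(-0.84, -1.38, -0.1814)  len=1.0281
  (v0,v3,v2) [-+-] → (-0.84, -0.309052, -0.1814)–(-0.84, 1.38, -0.1814)  len=1.6891
  (v5,v1,v4) [++-] → (0.188119, -1.38, -0.1814)–(0.84, -1.38, -0.1814)  len=0.6519
  (v3,v7,v2) [++-] → (-0.188119, 1.38, -0.1814)–(-0.84, 1.38, -0.1814)  len=0.6519
  (v2,v7,v6) [-+-] → (-0.188119, 1.38, -0.1814)–(0.84, 1.38, -0.1814)  len=1.0281
  (v6,v5,v4) [-+-] → (0.84, 0.309052, -0.1814)–(0.84, -1.38, -0.1814)  len=1.6891
  (v7,v5,v6) [++-] → (0.84, 0.309052, -0.1814)–(0.84, 1.38, -0.1814)  len=1.0709

Chained into 1 loop(s):
  loop 1: 8 segments, perimeter = 8.8800
Total perimeter = 8.880


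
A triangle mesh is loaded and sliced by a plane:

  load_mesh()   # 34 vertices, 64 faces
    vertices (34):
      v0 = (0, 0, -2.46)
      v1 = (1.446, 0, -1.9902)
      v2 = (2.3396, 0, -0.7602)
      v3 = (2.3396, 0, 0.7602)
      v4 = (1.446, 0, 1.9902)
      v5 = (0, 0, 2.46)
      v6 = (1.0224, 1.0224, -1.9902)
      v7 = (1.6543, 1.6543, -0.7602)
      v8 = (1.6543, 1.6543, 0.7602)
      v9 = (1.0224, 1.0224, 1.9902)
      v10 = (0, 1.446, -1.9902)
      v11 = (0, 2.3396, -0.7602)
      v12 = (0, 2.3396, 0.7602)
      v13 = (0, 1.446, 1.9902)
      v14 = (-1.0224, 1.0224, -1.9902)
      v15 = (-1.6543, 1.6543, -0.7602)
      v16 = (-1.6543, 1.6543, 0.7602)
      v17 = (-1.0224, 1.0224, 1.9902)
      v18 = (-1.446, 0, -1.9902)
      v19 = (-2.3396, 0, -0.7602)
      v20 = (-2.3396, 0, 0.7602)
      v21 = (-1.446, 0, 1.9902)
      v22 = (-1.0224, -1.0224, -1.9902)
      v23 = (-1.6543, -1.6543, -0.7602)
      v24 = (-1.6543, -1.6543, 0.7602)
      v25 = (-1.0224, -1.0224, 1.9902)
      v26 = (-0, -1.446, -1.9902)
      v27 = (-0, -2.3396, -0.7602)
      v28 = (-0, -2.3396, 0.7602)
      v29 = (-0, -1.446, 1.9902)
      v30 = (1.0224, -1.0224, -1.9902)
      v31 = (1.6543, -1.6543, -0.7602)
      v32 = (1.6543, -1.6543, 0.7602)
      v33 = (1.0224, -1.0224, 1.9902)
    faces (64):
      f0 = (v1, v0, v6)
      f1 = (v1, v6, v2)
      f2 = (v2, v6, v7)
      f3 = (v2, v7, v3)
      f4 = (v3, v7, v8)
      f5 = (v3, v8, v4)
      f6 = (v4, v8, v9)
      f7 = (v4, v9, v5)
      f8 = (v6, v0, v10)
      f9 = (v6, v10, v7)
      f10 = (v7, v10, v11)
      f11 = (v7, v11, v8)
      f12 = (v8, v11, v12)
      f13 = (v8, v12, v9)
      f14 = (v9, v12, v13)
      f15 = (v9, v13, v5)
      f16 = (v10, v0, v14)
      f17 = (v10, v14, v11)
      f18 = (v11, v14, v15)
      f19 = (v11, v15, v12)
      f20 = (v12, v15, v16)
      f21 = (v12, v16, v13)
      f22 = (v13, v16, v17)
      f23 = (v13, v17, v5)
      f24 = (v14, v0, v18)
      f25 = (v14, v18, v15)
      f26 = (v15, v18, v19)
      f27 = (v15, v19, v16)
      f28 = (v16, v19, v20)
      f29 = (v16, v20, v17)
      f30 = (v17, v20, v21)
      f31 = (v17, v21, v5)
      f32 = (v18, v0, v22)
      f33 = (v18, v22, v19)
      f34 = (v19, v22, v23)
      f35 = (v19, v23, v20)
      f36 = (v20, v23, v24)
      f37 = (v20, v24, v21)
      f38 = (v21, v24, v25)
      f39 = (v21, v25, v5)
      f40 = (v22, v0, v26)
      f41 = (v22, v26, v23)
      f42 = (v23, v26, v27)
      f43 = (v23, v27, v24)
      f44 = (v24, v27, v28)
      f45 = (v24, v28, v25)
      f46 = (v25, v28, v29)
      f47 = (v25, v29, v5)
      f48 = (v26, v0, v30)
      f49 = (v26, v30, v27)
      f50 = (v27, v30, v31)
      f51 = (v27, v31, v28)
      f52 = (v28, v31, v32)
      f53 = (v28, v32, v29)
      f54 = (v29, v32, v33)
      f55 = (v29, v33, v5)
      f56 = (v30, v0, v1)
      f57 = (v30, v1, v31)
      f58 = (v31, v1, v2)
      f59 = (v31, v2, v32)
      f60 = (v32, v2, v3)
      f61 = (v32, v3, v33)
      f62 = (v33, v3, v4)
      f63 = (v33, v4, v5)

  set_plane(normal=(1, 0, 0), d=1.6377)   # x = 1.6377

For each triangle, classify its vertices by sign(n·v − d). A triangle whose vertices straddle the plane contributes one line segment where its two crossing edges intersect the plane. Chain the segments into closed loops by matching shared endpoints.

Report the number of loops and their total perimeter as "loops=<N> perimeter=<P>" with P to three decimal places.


loops=1 perimeter=10.741

Straddling triangles (18 of 64):
  (v1,v6,v2) [--+] → (1.6377, 0.544809, -1.41563)–(1.6377, 0, -1.72633)  len=0.6272
  (v2,v6,v7) [+-+] → (1.6377, 0.544809, -1.41563)–(1.6377, 1.6377, -0.792512)  len=1.2581
  (v3,v8,v4) [++-] → (1.6377, 1.52246, 0.858222)–(1.6377, 0, 1.72633)  len=1.7526
  (v4,v8,v9) [-+-] → (1.6377, 1.52246, 0.858222)–(1.6377, 1.6377, 0.792512)  len=0.1327
  (v6,v10,v7) [--+] → (1.6377, 1.65221, -0.772542)–(1.6377, 1.6377, -0.792512)  len=0.0247
  (v7,v10,v11) [+--] → (1.6377, 1.65221, -0.772542)–(1.6377, 1.66118, -0.7602)  len=0.0153
  (v7,v11,v8) [+-+] → (1.6377, 1.66118, -0.7602)–(1.6377, 1.66118, 0.744944)  len=1.5051
  (v8,v11,v12) [+--] → (1.6377, 1.66118, 0.744944)–(1.6377, 1.66118, 0.7602)  len=0.0153
  (v8,v12,v9) [+--] → (1.6377, 1.66118, 0.7602)–(1.6377, 1.6377, 0.792512)  len=0.0399
  (v27,v30,v31) [--+] → (1.6377, -1.6377, -0.792512)–(1.6377, -1.66118, -0.7602)  len=0.0399
  (v27,v31,v28) [-+-] → (1.6377, -1.66118, -0.7602)–(1.6377, -1.66118, -0.744944)  len=0.0153
  (v28,v31,v32) [-++] → (1.6377, -1.66118, -0.744944)–(1.6377, -1.66118, 0.7602)  len=1.5051
  (v28,v32,v29) [-+-] → (1.6377, -1.66118, 0.7602)–(1.6377, -1.65221, 0.772542)  len=0.0153
  (v29,v32,v33) [-+-] → (1.6377, -1.65221, 0.772542)–(1.6377, -1.6377, 0.792512)  len=0.0247
  (v30,v1,v31) [--+] → (1.6377, -1.52246, -0.858222)–(1.6377, -1.6377, -0.792512)  len=0.1327
  (v31,v1,v2) [+-+] → (1.6377, -1.52246, -0.858222)–(1.6377, 0, -1.72633)  len=1.7526
  (v32,v3,v33) [++-] → (1.6377, -0.544809, 1.41563)–(1.6377, -1.6377, 0.792512)  len=1.2581
  (v33,v3,v4) [-+-] → (1.6377, -0.544809, 1.41563)–(1.6377, 0, 1.72633)  len=0.6272

Chained into 1 loop(s):
  loop 1: 18 segments, perimeter = 10.7415
Total perimeter = 10.741


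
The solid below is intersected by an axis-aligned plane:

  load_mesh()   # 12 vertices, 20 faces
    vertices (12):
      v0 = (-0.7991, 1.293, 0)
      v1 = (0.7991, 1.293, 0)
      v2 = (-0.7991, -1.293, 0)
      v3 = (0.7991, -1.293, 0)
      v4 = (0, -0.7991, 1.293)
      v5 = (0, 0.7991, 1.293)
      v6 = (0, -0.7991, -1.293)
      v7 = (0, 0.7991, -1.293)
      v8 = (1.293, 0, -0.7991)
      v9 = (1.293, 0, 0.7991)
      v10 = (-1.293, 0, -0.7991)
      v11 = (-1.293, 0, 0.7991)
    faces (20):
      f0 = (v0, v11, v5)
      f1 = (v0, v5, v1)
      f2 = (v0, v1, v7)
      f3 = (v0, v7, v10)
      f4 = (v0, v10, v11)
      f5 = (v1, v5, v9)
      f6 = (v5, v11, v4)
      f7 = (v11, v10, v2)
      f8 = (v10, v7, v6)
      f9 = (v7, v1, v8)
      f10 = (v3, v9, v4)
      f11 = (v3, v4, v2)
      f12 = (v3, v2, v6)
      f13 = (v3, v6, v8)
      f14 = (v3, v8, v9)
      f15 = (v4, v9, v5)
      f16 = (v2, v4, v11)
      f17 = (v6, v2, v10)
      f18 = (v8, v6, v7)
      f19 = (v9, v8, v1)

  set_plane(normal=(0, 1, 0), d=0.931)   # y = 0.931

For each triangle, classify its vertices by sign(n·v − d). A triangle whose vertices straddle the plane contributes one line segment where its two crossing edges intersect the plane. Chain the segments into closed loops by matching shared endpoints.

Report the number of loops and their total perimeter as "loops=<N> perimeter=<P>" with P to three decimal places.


Straddling triangles (8 of 20):
  (v0,v11,v5) [+--] → (-0.937377, 0.931, 0.223723)–(-0.213406, 0.931, 0.947694)  len=1.0238
  (v0,v5,v1) [+-+] → (-0.213406, 0.931, 0.947694)–(0.213406, 0.931, 0.947694)  len=0.4268
  (v0,v1,v7) [++-] → (0.213406, 0.931, -0.947694)–(-0.213406, 0.931, -0.947694)  len=0.4268
  (v0,v7,v10) [+--] → (-0.213406, 0.931, -0.947694)–(-0.937377, 0.931, -0.223723)  len=1.0238
  (v0,v10,v11) [+--] → (-0.937377, 0.931, -0.223723)–(-0.937377, 0.931, 0.223723)  len=0.4474
  (v1,v5,v9) [+--] → (0.213406, 0.931, 0.947694)–(0.937377, 0.931, 0.223723)  len=1.0238
  (v7,v1,v8) [-+-] → (0.213406, 0.931, -0.947694)–(0.937377, 0.931, -0.223723)  len=1.0238
  (v9,v8,v1) [--+] → (0.937377, 0.931, -0.223723)–(0.937377, 0.931, 0.223723)  len=0.4474

Chained into 1 loop(s):
  loop 1: 8 segments, perimeter = 5.8439
Total perimeter = 5.844

loops=1 perimeter=5.844


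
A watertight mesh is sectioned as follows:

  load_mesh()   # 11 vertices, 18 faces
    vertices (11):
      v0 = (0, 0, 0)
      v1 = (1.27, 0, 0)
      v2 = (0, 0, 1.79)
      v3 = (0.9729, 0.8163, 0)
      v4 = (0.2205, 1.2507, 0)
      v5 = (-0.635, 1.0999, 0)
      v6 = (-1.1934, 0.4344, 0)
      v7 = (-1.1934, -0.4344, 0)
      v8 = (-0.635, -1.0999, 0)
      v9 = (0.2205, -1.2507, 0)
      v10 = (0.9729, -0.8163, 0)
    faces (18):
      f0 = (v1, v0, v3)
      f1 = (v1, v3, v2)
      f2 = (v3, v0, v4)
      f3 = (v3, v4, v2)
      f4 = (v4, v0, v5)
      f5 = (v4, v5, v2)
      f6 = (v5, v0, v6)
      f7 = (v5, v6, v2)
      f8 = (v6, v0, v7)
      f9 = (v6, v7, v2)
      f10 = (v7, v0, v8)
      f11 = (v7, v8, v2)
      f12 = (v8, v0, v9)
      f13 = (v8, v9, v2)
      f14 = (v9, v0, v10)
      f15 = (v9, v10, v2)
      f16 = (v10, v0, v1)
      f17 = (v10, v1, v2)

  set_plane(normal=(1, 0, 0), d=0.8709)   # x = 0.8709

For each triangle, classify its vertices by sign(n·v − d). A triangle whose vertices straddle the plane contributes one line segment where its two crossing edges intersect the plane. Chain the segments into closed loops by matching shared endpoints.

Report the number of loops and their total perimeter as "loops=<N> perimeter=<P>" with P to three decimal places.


loops=1 perimeter=3.867

Straddling triangles (8 of 18):
  (v1,v0,v3) [+-+] → (0.8709, 0, 0)–(0.8709, 0.730718, 0)  len=0.7307
  (v1,v3,v2) [++-] → (0.8709, 0.730718, 0.187666)–(0.8709, 0, 0.562511)  len=0.8213
  (v3,v0,v4) [+--] → (0.8709, 0.730718, 0)–(0.8709, 0.87519, 0)  len=0.1445
  (v3,v4,v2) [+--] → (0.8709, 0.87519, 0)–(0.8709, 0.730718, 0.187666)  len=0.2368
  (v9,v0,v10) [--+] → (0.8709, -0.730718, 0)–(0.8709, -0.87519, 0)  len=0.1445
  (v9,v10,v2) [-+-] → (0.8709, -0.87519, 0)–(0.8709, -0.730718, 0.187666)  len=0.2368
  (v10,v0,v1) [+-+] → (0.8709, -0.730718, 0)–(0.8709, 0, 0)  len=0.7307
  (v10,v1,v2) [++-] → (0.8709, 0, 0.562511)–(0.8709, -0.730718, 0.187666)  len=0.8213

Chained into 1 loop(s):
  loop 1: 8 segments, perimeter = 3.8666
Total perimeter = 3.867


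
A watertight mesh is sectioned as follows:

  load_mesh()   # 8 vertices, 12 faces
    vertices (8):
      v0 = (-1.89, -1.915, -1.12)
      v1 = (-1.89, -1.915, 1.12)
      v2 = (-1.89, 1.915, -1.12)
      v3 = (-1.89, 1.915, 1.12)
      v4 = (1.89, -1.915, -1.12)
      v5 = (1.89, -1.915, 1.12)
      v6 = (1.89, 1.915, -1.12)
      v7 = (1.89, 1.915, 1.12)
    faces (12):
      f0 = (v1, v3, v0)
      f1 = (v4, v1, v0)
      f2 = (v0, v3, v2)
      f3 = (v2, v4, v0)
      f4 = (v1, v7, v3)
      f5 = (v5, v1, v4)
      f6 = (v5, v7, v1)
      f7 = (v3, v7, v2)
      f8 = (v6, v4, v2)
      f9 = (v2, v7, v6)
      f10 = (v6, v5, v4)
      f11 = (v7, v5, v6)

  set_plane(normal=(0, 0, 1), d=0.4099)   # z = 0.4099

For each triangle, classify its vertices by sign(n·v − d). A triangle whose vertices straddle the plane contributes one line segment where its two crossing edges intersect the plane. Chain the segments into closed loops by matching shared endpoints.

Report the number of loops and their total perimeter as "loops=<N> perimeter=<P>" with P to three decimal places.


Straddling triangles (8 of 12):
  (v1,v3,v0) [++-] → (-1.89, 0.700856, 0.4099)–(-1.89, -1.915, 0.4099)  len=2.6159
  (v4,v1,v0) [-+-] → (-0.691706, -1.915, 0.4099)–(-1.89, -1.915, 0.4099)  len=1.1983
  (v0,v3,v2) [-+-] → (-1.89, 0.700856, 0.4099)–(-1.89, 1.915, 0.4099)  len=1.2141
  (v5,v1,v4) [++-] → (-0.691706, -1.915, 0.4099)–(1.89, -1.915, 0.4099)  len=2.5817
  (v3,v7,v2) [++-] → (0.691706, 1.915, 0.4099)–(-1.89, 1.915, 0.4099)  len=2.5817
  (v2,v7,v6) [-+-] → (0.691706, 1.915, 0.4099)–(1.89, 1.915, 0.4099)  len=1.1983
  (v6,v5,v4) [-+-] → (1.89, -0.700856, 0.4099)–(1.89, -1.915, 0.4099)  len=1.2141
  (v7,v5,v6) [++-] → (1.89, -0.700856, 0.4099)–(1.89, 1.915, 0.4099)  len=2.6159

Chained into 1 loop(s):
  loop 1: 8 segments, perimeter = 15.2200
Total perimeter = 15.220

loops=1 perimeter=15.220


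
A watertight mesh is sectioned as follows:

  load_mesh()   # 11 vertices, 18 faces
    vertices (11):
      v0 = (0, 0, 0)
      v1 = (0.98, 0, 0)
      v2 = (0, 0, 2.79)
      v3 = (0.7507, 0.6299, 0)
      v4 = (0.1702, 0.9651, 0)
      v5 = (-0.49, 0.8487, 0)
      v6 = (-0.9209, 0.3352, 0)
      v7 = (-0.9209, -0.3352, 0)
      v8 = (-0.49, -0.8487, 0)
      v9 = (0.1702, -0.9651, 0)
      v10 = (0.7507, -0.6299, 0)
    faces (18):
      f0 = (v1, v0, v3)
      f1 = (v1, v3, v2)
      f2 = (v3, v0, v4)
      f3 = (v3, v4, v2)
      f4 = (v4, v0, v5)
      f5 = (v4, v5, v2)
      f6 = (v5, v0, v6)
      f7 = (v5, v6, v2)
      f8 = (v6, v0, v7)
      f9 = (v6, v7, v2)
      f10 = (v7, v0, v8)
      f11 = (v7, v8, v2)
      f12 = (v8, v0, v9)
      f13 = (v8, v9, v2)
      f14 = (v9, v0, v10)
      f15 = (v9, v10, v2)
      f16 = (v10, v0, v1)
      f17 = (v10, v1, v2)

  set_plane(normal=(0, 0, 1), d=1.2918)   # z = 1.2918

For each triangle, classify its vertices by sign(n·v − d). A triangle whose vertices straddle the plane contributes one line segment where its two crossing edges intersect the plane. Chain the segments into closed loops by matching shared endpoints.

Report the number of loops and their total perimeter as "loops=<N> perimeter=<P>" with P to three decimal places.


loops=1 perimeter=3.240

Straddling triangles (9 of 18):
  (v1,v3,v2) [--+] → (0.403118, 0.33825, 1.2918)–(0.526249, 0, 1.2918)  len=0.3600
  (v3,v4,v2) [--+] → (0.0913956, 0.518248, 1.2918)–(0.403118, 0.33825, 1.2918)  len=0.3600
  (v4,v5,v2) [--+] → (-0.263125, 0.455743, 1.2918)–(0.0913956, 0.518248, 1.2918)  len=0.3600
  (v5,v6,v2) [--+] → (-0.494513, 0.179999, 1.2918)–(-0.263125, 0.455743, 1.2918)  len=0.3600
  (v6,v7,v2) [--+] → (-0.494513, -0.179999, 1.2918)–(-0.494513, 0.179999, 1.2918)  len=0.3600
  (v7,v8,v2) [--+] → (-0.263125, -0.455743, 1.2918)–(-0.494513, -0.179999, 1.2918)  len=0.3600
  (v8,v9,v2) [--+] → (0.0913956, -0.518248, 1.2918)–(-0.263125, -0.455743, 1.2918)  len=0.3600
  (v9,v10,v2) [--+] → (0.403118, -0.33825, 1.2918)–(0.0913956, -0.518248, 1.2918)  len=0.3600
  (v10,v1,v2) [--+] → (0.526249, 0, 1.2918)–(0.403118, -0.33825, 1.2918)  len=0.3600

Chained into 1 loop(s):
  loop 1: 9 segments, perimeter = 3.2398
Total perimeter = 3.240
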